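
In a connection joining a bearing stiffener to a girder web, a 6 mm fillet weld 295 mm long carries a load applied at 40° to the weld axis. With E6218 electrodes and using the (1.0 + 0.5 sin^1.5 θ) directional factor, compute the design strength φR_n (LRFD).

E62XX → F_EXX = 620 MPa.
t_e = 0.707 × 6 = 4.242 mm; A_we = 4.242 × 295 = 1251 mm².
Directional factor: 1.0 + 0.5 sin^1.5(40°) = 1.258.
F_nw = 0.6 × 620 × 1.258 = 467.9 MPa.
φR_n = 0.75 × 467.9 × 1251 × 10⁻³ = 439.1 kN.

φR_n ≈ 439 kN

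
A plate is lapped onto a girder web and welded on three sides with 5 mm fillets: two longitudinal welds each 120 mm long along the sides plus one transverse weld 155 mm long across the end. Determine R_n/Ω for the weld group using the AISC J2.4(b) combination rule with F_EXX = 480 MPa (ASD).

t_e = 0.707 × 5 = 3.535 mm.
R_nwl = 0.6 × 480 × 3.535 × 240 × 10⁻³ = 244.3 kN (longitudinal, 2 welds).
R_nwt = 0.6 × 480 × 3.535 × 155 × 10⁻³ = 157.8 kN (transverse, base value).
(i) R_nwl + R_nwt = 402.1 kN; (ii) 0.85 R_nwl + 1.5 R_nwt = 444.4 kN.
R_n = max = 444.4 kN [governs: (ii)]; R_n/Ω = 222.2 kN.

R_n/Ω ≈ 222 kN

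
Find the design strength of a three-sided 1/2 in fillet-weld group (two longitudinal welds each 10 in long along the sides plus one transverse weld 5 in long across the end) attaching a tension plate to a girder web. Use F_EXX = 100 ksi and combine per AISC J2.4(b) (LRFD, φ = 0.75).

φR_n ≈ 398 kips

t_e = 0.707 × 0.5 = 0.3535 in.
R_nwl = 0.6 × 100 × 0.3535 × 20 = 424.2 kips (longitudinal, 2 welds).
R_nwt = 0.6 × 100 × 0.3535 × 5 = 106 kips (transverse, base value).
(i) R_nwl + R_nwt = 530.2 kips; (ii) 0.85 R_nwl + 1.5 R_nwt = 519.6 kips.
R_n = max = 530.2 kips [governs: (i)]; φR_n = 397.7 kips.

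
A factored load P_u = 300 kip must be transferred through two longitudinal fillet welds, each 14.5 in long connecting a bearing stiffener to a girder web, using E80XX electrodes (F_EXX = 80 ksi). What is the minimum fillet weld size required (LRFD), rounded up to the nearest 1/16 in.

Total weld length L = 29 in.
Required throat t_e = P_u / (φ × 0.6 F_EXX × L) = 300 / (0.75 × 0.6 × 80 × 29) = 0.2874 in.
Required leg w = t_e / 0.707 = 0.4064 in → use 7/16 in.

w = 7/16 in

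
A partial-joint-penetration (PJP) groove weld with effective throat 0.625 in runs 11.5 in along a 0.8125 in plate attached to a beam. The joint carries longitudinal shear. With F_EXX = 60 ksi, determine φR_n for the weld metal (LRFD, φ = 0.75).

φR_n ≈ 194 kips

Effective throat (given) t_e = 0.625 in.
A_we = 0.625 × 11.5 = 7.188 in².
F_nw = 0.6 F_EXX = 36 ksi.
φR_n = 0.75 × 36 × 7.188 = 194.1 kips.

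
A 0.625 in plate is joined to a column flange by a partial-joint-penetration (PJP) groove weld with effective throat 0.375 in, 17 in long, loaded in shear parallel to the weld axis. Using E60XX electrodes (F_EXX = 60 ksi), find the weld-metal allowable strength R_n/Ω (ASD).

Effective throat (given) t_e = 0.375 in.
A_we = 0.375 × 17 = 6.375 in².
F_nw = 0.6 F_EXX = 36 ksi.
R_n/Ω = (36 × 6.375) / 2.0 = 114.8 kips.

R_n/Ω ≈ 115 kips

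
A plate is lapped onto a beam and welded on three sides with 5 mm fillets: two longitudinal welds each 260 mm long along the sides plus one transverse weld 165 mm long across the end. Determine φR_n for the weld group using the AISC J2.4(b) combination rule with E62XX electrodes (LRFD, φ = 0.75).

E62XX → F_EXX = 620 MPa.
t_e = 0.707 × 5 = 3.535 mm.
R_nwl = 0.6 × 620 × 3.535 × 520 × 10⁻³ = 683.8 kN (longitudinal, 2 welds).
R_nwt = 0.6 × 620 × 3.535 × 165 × 10⁻³ = 217 kN (transverse, base value).
(i) R_nwl + R_nwt = 900.8 kN; (ii) 0.85 R_nwl + 1.5 R_nwt = 906.7 kN.
R_n = max = 906.7 kN [governs: (ii)]; φR_n = 680 kN.

φR_n ≈ 680 kN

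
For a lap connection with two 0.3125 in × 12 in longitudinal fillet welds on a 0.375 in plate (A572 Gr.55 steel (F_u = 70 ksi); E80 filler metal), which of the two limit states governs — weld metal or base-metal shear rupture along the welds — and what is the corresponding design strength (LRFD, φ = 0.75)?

φR_n ≈ 191 kip (weld metal governs)

E80XX → F_EXX = 80 ksi.
t_e = 0.707 × 0.3125 = 0.2209 in; L = 24 in.
Weld metal: φR_n = 0.75 × 0.6 × 80 × 0.2209 × 24 = 190.9 kip.
Base metal (shear rupture): φR_n = 0.75 × 0.6 × 70 × 0.375 × 24 = 283.5 kip.
Governing: weld metal.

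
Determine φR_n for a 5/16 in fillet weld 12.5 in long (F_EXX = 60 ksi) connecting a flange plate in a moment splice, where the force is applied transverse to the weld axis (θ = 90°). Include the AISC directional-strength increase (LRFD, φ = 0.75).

t_e = 0.707 × 0.3125 = 0.2209 in; A_we = 0.2209 × 12.5 = 2.762 in².
Directional factor: 1.0 + 0.5 sin^1.5(90°) = 1.5.
F_nw = 0.6 × 60 × 1.5 = 54 ksi.
φR_n = 0.75 × 54 × 2.762 = 111.8 kip.

φR_n ≈ 112 kip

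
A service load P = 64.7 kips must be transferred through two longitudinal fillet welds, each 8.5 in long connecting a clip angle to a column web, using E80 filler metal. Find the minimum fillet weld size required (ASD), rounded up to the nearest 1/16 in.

w = 1/4 in

E80XX → F_EXX = 80 ksi.
Total weld length L = 17 in.
Required throat t_e = P × Ω / (0.6 F_EXX × L) = 64.7 × 2.0 / (0.6 × 80 × 17) = 0.1586 in.
Required leg w = t_e / 0.707 = 0.2243 in → use 1/4 in.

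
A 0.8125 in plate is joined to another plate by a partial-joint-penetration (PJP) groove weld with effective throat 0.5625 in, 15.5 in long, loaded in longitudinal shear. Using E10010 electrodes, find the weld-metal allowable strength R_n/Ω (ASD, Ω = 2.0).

E100XX → F_EXX = 100 ksi.
Effective throat (given) t_e = 0.5625 in.
A_we = 0.5625 × 15.5 = 8.719 in².
F_nw = 0.6 F_EXX = 60 ksi.
R_n/Ω = (60 × 8.719) / 2.0 = 261.6 kips.

R_n/Ω ≈ 262 kips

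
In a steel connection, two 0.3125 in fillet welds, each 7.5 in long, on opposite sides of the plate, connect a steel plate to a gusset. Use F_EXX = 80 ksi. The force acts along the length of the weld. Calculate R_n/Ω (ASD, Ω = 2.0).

R_n/Ω ≈ 79.5 kip

Effective throat t_e = 0.707 × 0.3125 = 0.2209 in.
Total length L = 15 in; A_we = 0.2209 × 15 = 3.314 in².
F_nw = 0.6 F_EXX = 0.6 × 80 = 48 ksi.
R_n = 48 × 3.314 = 159.1 kip; R_n/Ω = 159.1/2.0 = 79.54 kip.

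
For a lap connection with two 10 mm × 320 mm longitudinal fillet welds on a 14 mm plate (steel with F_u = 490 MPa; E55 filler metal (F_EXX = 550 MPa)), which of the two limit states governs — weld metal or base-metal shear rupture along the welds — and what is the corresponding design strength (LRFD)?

t_e = 0.707 × 10 = 7.07 mm; L = 640 mm.
Weld metal: φR_n = 0.75 × 0.6 × 550 × 7.07 × 640 × 10⁻³ = 1120 kN.
Base metal (shear rupture): φR_n = 0.75 × 0.6 × 490 × 14 × 640 × 10⁻³ = 1976 kN.
Governing: weld metal.

φR_n ≈ 1120 kN (weld metal governs)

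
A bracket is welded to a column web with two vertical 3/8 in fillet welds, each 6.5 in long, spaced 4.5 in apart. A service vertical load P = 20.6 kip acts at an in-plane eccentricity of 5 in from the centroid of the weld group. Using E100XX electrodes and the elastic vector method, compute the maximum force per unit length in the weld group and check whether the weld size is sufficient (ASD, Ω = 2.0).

E100XX → F_EXX = 100 ksi.
Total weld length L_w = 13 in. Treat welds as unit-width lines.
Polar moment about centroid: J = 2[d³/12 + d(b/2)²] = 2[6.5³/12 + 6.5×2.25²] = 111.6 in³.
Direct shear f_v = P/L_w = 20.6 / 13 = 1.585 kip/in (vertical).
Torsion M = P·e = 20.6 × 5 = 103 kip·in.
Critical point at (x, y) = (2.25, 3.25) from centroid. f_tx = M·y/J = 3 kip/in; f_ty = M·x/J = 2.077 kip/in.
Resultant f_max = √[f_tx² + (f_v + f_ty)²] = √[3² + (1.585 + 2.077)²] = 4.734 kip/in.
Capacity per unit length: r_n/Ω = (1/2.0) × 0.6 × 100 × (0.707 × 0.375) = 7.954 kip/in.
4.734 ≤ 7.954 → adequate.

f_max ≈ 4.73 kip/in; adequate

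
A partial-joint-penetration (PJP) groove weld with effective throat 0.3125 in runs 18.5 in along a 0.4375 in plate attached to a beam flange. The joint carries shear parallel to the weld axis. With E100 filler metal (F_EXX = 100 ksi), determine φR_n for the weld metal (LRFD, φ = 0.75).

Effective throat (given) t_e = 0.3125 in.
A_we = 0.3125 × 18.5 = 5.781 in².
F_nw = 0.6 F_EXX = 60 ksi.
φR_n = 0.75 × 60 × 5.781 = 260.2 kip.

φR_n ≈ 260 kip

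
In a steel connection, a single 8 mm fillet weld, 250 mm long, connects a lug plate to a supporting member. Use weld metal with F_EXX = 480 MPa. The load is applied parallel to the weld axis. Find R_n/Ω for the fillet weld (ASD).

Effective throat t_e = 0.707 × 8 = 5.656 mm.
Total length L = 250 mm; A_we = 5.656 × 250 = 1414 mm².
F_nw = 0.6 F_EXX = 0.6 × 480 = 288 MPa.
R_n = 288 × 1414 × 10⁻³ = 407.2 kN; R_n/Ω = 407.2/2.0 = 203.6 kN.

R_n/Ω ≈ 204 kN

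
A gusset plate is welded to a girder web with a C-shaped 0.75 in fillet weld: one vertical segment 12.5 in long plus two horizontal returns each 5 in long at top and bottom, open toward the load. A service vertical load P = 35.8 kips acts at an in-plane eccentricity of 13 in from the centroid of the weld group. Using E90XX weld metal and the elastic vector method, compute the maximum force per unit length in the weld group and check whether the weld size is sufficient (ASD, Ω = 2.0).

f_max ≈ 6.61 kip/in; adequate

E90XX → F_EXX = 90 ksi.
Total weld length L_w = 22.5 in. Treat welds as unit-width lines.
Centroid: x̄ = 2×5×2.5 / 22.5 = 1.111 in from the vertical weld.
Polar moment about centroid: J = I_x + I_y = [12.5³/12 + 2×5×6.25²] + [12.5×1.111² + 2(5³/12 + 5×1.389²)] = 608.9 in³.
Direct shear f_v = P/L_w = 35.8 / 22.5 = 1.591 kip/in (vertical).
Torsion M = P·e = 35.8 × 13 = 465.4 kip·in.
Critical point at (x, y) = (3.889, 6.25) from centroid. f_tx = M·y/J = 4.777 kip/in; f_ty = M·x/J = 2.972 kip/in.
Resultant f_max = √[f_tx² + (f_v + f_ty)²] = √[4.777² + (1.591 + 2.972)²] = 6.606 kip/in.
Capacity per unit length: r_n/Ω = (1/2.0) × 0.6 × 90 × (0.707 × 0.75) = 14.32 kip/in.
6.606 ≤ 14.32 → adequate.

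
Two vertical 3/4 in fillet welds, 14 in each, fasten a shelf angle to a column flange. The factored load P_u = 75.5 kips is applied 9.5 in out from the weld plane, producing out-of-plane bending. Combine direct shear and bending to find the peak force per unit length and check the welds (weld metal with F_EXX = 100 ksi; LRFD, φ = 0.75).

L_w = 2 × 14 = 28 in; section modulus (unit throat) S = 2 × L²/6 = 65.33 in².
Direct shear f_v = P/L_w = 75.5/28 = 2.696 kip/in.
Moment M = P × e = 75.5 × 9.5 = 717.25 kip·in; bending f_b = M/S = 10.98 kip/in.
f_max = √(f_v² + f_b²) = √(2.696² + 10.98²) = 11.3 kip/in.
φr_n = 0.75 × 0.6 × 100 × (0.707 × 0.75) = 23.86 kip/in → adequate.

f_max ≈ 11.3 kip/in; adequate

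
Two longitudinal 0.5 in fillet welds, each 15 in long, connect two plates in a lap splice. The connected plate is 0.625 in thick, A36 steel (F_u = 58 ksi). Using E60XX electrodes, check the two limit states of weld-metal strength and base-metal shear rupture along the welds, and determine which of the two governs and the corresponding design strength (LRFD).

E60XX → F_EXX = 60 ksi.
t_e = 0.707 × 0.5 = 0.3535 in; L = 30 in.
Weld metal: φR_n = 0.75 × 0.6 × 60 × 0.3535 × 30 = 286.3 kip.
Base metal (shear rupture): φR_n = 0.75 × 0.6 × 58 × 0.625 × 30 = 489.4 kip.
Governing: weld metal.

φR_n ≈ 286 kip (weld metal governs)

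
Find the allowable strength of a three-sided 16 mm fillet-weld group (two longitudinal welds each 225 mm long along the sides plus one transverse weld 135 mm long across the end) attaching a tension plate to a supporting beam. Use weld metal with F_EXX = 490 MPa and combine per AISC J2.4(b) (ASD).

t_e = 0.707 × 16 = 11.31 mm.
R_nwl = 0.6 × 490 × 11.31 × 450 × 10⁻³ = 1497 kN (longitudinal, 2 welds).
R_nwt = 0.6 × 490 × 11.31 × 135 × 10⁻³ = 449 kN (transverse, base value).
(i) R_nwl + R_nwt = 1946 kN; (ii) 0.85 R_nwl + 1.5 R_nwt = 1946 kN.
R_n = max = 1946 kN [governs: (ii)]; R_n/Ω = 972.8 kN.

R_n/Ω ≈ 973 kN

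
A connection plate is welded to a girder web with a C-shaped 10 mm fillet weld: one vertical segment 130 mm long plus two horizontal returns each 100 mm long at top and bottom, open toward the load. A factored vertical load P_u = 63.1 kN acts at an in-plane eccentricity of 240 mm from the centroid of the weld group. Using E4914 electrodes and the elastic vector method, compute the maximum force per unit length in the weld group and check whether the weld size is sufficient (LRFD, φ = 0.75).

E49XX → F_EXX = 490 MPa.
Total weld length L_w = 330 mm. Treat welds as unit-width lines.
Centroid: x̄ = 2×100×50 / 330 = 30.3 mm from the vertical weld.
Polar moment about centroid: J = I_x + I_y = [130³/12 + 2×100×65²] + [130×30.3² + 2(100³/12 + 100×19.7²)] = 1392000 mm³.
Direct shear f_v = P/L_w = 63.1×10³ / 330 = 191.2 N/mm (vertical).
Torsion M = P·e = 63.1×10³ × 240 = 15144000 N·mm.
Critical point at (x, y) = (69.7, 65) from centroid. f_tx = M·y/J = 707.3 N/mm; f_ty = M·x/J = 758.4 N/mm.
Resultant f_max = √[f_tx² + (f_v + f_ty)²] = √[707.3² + (191.2 + 758.4)²] = 1184 N/mm.
Capacity per unit length: φr_n = 0.75 × 0.6 × 490 × (0.707 × 10) = 1559 N/mm.
1184 ≤ 1559 → adequate.

f_max ≈ 1180 N/mm; adequate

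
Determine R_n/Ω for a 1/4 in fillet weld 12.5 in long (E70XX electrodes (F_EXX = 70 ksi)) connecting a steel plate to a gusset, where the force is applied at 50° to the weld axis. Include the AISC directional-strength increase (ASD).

R_n/Ω ≈ 62 kip

t_e = 0.707 × 0.25 = 0.1767 in; A_we = 0.1767 × 12.5 = 2.209 in².
Directional factor: 1.0 + 0.5 sin^1.5(50°) = 1.335.
F_nw = 0.6 × 70 × 1.335 = 56.08 ksi.
R_n/Ω = (56.08 × 2.209) / 2.0 = 61.95 kip.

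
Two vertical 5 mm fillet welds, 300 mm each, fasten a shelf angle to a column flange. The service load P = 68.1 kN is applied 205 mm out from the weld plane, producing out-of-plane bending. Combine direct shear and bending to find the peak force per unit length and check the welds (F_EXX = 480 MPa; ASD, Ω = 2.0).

f_max ≈ 479 N/mm; adequate

L_w = 2 × 300 = 600 mm; section modulus (unit throat) S = 2 × L²/6 = 30000 mm².
Direct shear f_v = P/L_w = 68.1×10³/600 = 113.5 N/mm.
Moment M = P × e = 68.1×10³ × 205 = 13960000 N·mm; bending f_b = M/S = 465.4 N/mm.
f_max = √(f_v² + f_b²) = √(113.5² + 465.4²) = 479 N/mm.
r_n/Ω = (1/2.0) × 0.6 × 480 × (0.707 × 5) = 509 N/mm → adequate.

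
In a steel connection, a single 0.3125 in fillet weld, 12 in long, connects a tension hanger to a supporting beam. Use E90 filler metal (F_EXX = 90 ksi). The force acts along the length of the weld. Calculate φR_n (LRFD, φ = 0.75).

Effective throat t_e = 0.707 × 0.3125 = 0.2209 in.
Total length L = 12 in; A_we = 0.2209 × 12 = 2.651 in².
F_nw = 0.6 F_EXX = 0.6 × 90 = 54 ksi.
φR_n = 0.75 × 54 × 2.651 = 107.4 kip.

φR_n ≈ 107 kip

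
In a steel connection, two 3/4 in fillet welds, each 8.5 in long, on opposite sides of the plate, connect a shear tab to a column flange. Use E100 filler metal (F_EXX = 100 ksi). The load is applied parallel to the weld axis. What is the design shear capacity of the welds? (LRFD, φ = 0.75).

φR_n ≈ 406 kip

Effective throat t_e = 0.707 × 0.75 = 0.5302 in.
Total length L = 17 in; A_we = 0.5302 × 17 = 9.014 in².
F_nw = 0.6 F_EXX = 0.6 × 100 = 60 ksi.
φR_n = 0.75 × 60 × 9.014 = 405.6 kip.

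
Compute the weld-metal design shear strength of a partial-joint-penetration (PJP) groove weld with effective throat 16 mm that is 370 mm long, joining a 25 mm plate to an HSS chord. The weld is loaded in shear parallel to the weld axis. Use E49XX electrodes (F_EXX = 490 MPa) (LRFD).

φR_n ≈ 1310 kN

Effective throat (given) t_e = 16 mm.
A_we = 16 × 370 = 5920 mm².
F_nw = 0.6 F_EXX = 294 MPa.
φR_n = 0.75 × 294 × 5920 × 10⁻³ = 1305 kN.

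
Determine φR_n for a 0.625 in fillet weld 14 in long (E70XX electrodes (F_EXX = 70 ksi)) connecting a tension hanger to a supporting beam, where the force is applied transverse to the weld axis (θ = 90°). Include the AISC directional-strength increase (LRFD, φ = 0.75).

t_e = 0.707 × 0.625 = 0.4419 in; A_we = 0.4419 × 14 = 6.186 in².
Directional factor: 1.0 + 0.5 sin^1.5(90°) = 1.5.
F_nw = 0.6 × 70 × 1.5 = 63 ksi.
φR_n = 0.75 × 63 × 6.186 = 292.3 kip.

φR_n ≈ 292 kip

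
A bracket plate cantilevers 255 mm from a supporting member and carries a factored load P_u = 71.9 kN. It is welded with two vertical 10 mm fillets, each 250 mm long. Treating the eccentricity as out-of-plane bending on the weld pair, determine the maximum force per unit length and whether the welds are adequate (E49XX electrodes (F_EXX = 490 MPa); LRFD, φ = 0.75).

L_w = 2 × 250 = 500 mm; section modulus (unit throat) S = 2 × L²/6 = 20830 mm².
Direct shear f_v = P/L_w = 71.9×10³/500 = 143.8 N/mm.
Moment M = P × e = 71.9×10³ × 255 = 18334000 N·mm; bending f_b = M/S = 880.1 N/mm.
f_max = √(f_v² + f_b²) = √(143.8² + 880.1²) = 891.7 N/mm.
φr_n = 0.75 × 0.6 × 490 × (0.707 × 10) = 1559 N/mm → adequate.

f_max ≈ 892 N/mm; adequate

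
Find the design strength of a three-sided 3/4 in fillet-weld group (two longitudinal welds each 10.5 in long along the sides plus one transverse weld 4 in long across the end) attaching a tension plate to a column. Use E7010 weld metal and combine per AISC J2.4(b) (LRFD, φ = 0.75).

E70XX → F_EXX = 70 ksi.
t_e = 0.707 × 0.75 = 0.5302 in.
R_nwl = 0.6 × 70 × 0.5302 × 21 = 467.7 kips (longitudinal, 2 welds).
R_nwt = 0.6 × 70 × 0.5302 × 4 = 89.08 kips (transverse, base value).
(i) R_nwl + R_nwt = 556.8 kips; (ii) 0.85 R_nwl + 1.5 R_nwt = 531.2 kips.
R_n = max = 556.8 kips [governs: (i)]; φR_n = 417.6 kips.

φR_n ≈ 418 kips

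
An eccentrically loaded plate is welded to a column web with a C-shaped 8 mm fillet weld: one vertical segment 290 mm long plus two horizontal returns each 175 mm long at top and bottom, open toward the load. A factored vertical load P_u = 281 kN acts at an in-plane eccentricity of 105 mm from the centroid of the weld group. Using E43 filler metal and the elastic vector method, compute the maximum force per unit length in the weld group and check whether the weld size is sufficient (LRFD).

f_max ≈ 851 N/mm; adequate

E43XX → F_EXX = 430 MPa.
Total weld length L_w = 640 mm. Treat welds as unit-width lines.
Centroid: x̄ = 2×175×87.5 / 640 = 47.85 mm from the vertical weld.
Polar moment about centroid: J = I_x + I_y = [290³/12 + 2×175×145²] + [290×47.85² + 2(175³/12 + 175×39.65²)] = 11500000 mm³.
Direct shear f_v = P/L_w = 281×10³ / 640 = 439.1 N/mm (vertical).
Torsion M = P·e = 281×10³ × 105 = 29505000 N·mm.
Critical point at (x, y) = (127.1, 145) from centroid. f_tx = M·y/J = 372.1 N/mm; f_ty = M·x/J = 326.3 N/mm.
Resultant f_max = √[f_tx² + (f_v + f_ty)²] = √[372.1² + (439.1 + 326.3)²] = 851 N/mm.
Capacity per unit length: φr_n = 0.75 × 0.6 × 430 × (0.707 × 8) = 1094 N/mm.
851 ≤ 1094 → adequate.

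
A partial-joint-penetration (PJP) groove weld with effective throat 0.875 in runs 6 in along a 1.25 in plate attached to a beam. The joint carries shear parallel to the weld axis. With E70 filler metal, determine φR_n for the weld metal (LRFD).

φR_n ≈ 165 kips

E70XX → F_EXX = 70 ksi.
Effective throat (given) t_e = 0.875 in.
A_we = 0.875 × 6 = 5.25 in².
F_nw = 0.6 F_EXX = 42 ksi.
φR_n = 0.75 × 42 × 5.25 = 165.4 kips.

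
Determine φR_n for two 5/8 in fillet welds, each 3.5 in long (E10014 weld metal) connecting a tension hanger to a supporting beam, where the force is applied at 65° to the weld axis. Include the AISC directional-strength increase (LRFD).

φR_n ≈ 199 kip

E100XX → F_EXX = 100 ksi.
t_e = 0.707 × 0.625 = 0.4419 in; A_we = 0.4419 × 7 = 3.093 in².
Directional factor: 1.0 + 0.5 sin^1.5(65°) = 1.431.
F_nw = 0.6 × 100 × 1.431 = 85.88 ksi.
φR_n = 0.75 × 85.88 × 3.093 = 199.2 kip.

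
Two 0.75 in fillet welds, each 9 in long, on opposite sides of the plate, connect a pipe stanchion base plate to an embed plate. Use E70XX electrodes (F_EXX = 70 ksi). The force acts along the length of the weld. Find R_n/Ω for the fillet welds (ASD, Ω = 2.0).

Effective throat t_e = 0.707 × 0.75 = 0.5302 in.
Total length L = 18 in; A_we = 0.5302 × 18 = 9.544 in².
F_nw = 0.6 F_EXX = 0.6 × 70 = 42 ksi.
R_n = 42 × 9.544 = 400.9 kip; R_n/Ω = 400.9/2.0 = 200.4 kip.

R_n/Ω ≈ 200 kip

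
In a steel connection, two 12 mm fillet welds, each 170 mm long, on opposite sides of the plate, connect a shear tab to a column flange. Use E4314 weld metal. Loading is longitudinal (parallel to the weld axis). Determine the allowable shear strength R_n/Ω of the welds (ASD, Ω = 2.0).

R_n/Ω ≈ 372 kN

E43XX → F_EXX = 430 MPa.
Effective throat t_e = 0.707 × 12 = 8.484 mm.
Total length L = 340 mm; A_we = 8.484 × 340 = 2885 mm².
F_nw = 0.6 F_EXX = 0.6 × 430 = 258 MPa.
R_n = 258 × 2885 × 10⁻³ = 744.2 kN; R_n/Ω = 744.2/2.0 = 372.1 kN.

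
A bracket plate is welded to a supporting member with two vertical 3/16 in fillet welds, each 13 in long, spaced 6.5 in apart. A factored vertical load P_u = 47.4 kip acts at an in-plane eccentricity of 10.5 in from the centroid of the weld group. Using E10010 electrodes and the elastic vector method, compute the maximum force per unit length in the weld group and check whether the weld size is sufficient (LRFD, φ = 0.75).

f_max ≈ 6.66 kip/in; NOT adequate

E100XX → F_EXX = 100 ksi.
Total weld length L_w = 26 in. Treat welds as unit-width lines.
Polar moment about centroid: J = 2[d³/12 + d(b/2)²] = 2[13³/12 + 13×3.25²] = 640.8 in³.
Direct shear f_v = P/L_w = 47.4 / 26 = 1.823 kip/in (vertical).
Torsion M = P·e = 47.4 × 10.5 = 497.7 kip·in.
Critical point at (x, y) = (3.25, 6.5) from centroid. f_tx = M·y/J = 5.049 kip/in; f_ty = M·x/J = 2.524 kip/in.
Resultant f_max = √[f_tx² + (f_v + f_ty)²] = √[5.049² + (1.823 + 2.524)²] = 6.662 kip/in.
Capacity per unit length: φr_n = 0.75 × 0.6 × 100 × (0.707 × 0.1875) = 5.965 kip/in.
6.662 > 5.965 → NOT adequate.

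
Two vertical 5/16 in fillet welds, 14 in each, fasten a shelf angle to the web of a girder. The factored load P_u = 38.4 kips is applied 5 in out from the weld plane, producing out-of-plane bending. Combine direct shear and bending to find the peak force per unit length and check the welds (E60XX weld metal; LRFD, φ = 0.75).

f_max ≈ 3.24 kip/in; adequate

E60XX → F_EXX = 60 ksi.
L_w = 2 × 14 = 28 in; section modulus (unit throat) S = 2 × L²/6 = 65.33 in².
Direct shear f_v = P/L_w = 38.4/28 = 1.371 kip/in.
Moment M = P × e = 38.4 × 5 = 192 kip·in; bending f_b = M/S = 2.939 kip/in.
f_max = √(f_v² + f_b²) = √(1.371² + 2.939²) = 3.243 kip/in.
φr_n = 0.75 × 0.6 × 60 × (0.707 × 0.3125) = 5.965 kip/in → adequate.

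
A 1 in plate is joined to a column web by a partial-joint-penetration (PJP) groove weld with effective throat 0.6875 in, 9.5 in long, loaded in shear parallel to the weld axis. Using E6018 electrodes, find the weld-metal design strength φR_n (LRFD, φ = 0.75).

φR_n ≈ 176 kips

E60XX → F_EXX = 60 ksi.
Effective throat (given) t_e = 0.6875 in.
A_we = 0.6875 × 9.5 = 6.531 in².
F_nw = 0.6 F_EXX = 36 ksi.
φR_n = 0.75 × 36 × 6.531 = 176.3 kips.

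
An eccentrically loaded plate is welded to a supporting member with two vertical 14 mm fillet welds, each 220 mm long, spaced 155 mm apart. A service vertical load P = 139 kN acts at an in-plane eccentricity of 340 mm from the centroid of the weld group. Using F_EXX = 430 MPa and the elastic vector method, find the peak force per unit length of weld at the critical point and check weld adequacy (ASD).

Total weld length L_w = 440 mm. Treat welds as unit-width lines.
Polar moment about centroid: J = 2[d³/12 + d(b/2)²] = 2[220³/12 + 220×77.5²] = 4417000 mm³.
Direct shear f_v = P/L_w = 139×10³ / 440 = 315.9 N/mm (vertical).
Torsion M = P·e = 139×10³ × 340 = 47260000 N·mm.
Critical point at (x, y) = (77.5, 110) from centroid. f_tx = M·y/J = 1177 N/mm; f_ty = M·x/J = 829.1 N/mm.
Resultant f_max = √[f_tx² + (f_v + f_ty)²] = √[1177² + (315.9 + 829.1)²] = 1642 N/mm.
Capacity per unit length: r_n/Ω = (1/2.0) × 0.6 × 430 × (0.707 × 14) = 1277 N/mm.
1642 > 1277 → NOT adequate.

f_max ≈ 1640 N/mm; NOT adequate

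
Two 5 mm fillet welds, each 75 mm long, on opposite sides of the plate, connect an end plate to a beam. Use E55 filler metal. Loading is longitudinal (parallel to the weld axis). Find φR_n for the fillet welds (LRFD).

E55XX → F_EXX = 550 MPa.
Effective throat t_e = 0.707 × 5 = 3.535 mm.
Total length L = 150 mm; A_we = 3.535 × 150 = 530.2 mm².
F_nw = 0.6 F_EXX = 0.6 × 550 = 330 MPa.
φR_n = 0.75 × 330 × 530.2 × 10⁻³ = 131.2 kN.

φR_n ≈ 131 kN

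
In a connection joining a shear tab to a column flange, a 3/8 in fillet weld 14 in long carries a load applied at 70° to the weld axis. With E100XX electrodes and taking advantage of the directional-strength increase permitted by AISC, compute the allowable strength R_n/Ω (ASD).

E100XX → F_EXX = 100 ksi.
t_e = 0.707 × 0.375 = 0.2651 in; A_we = 0.2651 × 14 = 3.712 in².
Directional factor: 1.0 + 0.5 sin^1.5(70°) = 1.455.
F_nw = 0.6 × 100 × 1.455 = 87.33 ksi.
R_n/Ω = (87.33 × 3.712) / 2.0 = 162.1 kip.

R_n/Ω ≈ 162 kip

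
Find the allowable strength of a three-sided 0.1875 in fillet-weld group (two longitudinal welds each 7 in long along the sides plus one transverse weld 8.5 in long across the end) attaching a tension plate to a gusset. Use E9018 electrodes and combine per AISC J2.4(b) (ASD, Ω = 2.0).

E90XX → F_EXX = 90 ksi.
t_e = 0.707 × 0.1875 = 0.1326 in.
R_nwl = 0.6 × 90 × 0.1326 × 14 = 100.2 kip (longitudinal, 2 welds).
R_nwt = 0.6 × 90 × 0.1326 × 8.5 = 60.85 kip (transverse, base value).
(i) R_nwl + R_nwt = 161.1 kip; (ii) 0.85 R_nwl + 1.5 R_nwt = 176.5 kip.
R_n = max = 176.5 kip [governs: (ii)]; R_n/Ω = 88.23 kip.

R_n/Ω ≈ 88.2 kip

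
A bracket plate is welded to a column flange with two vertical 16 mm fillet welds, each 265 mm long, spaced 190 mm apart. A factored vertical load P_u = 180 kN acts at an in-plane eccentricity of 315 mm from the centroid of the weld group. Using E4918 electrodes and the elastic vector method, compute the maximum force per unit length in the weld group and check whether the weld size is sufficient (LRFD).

E49XX → F_EXX = 490 MPa.
Total weld length L_w = 530 mm. Treat welds as unit-width lines.
Polar moment about centroid: J = 2[d³/12 + d(b/2)²] = 2[265³/12 + 265×95²] = 7885000 mm³.
Direct shear f_v = P/L_w = 180×10³ / 530 = 339.6 N/mm (vertical).
Torsion M = P·e = 180×10³ × 315 = 56700000 N·mm.
Critical point at (x, y) = (95, 132.5) from centroid. f_tx = M·y/J = 952.8 N/mm; f_ty = M·x/J = 683.1 N/mm.
Resultant f_max = √[f_tx² + (f_v + f_ty)²] = √[952.8² + (339.6 + 683.1)²] = 1398 N/mm.
Capacity per unit length: φr_n = 0.75 × 0.6 × 490 × (0.707 × 16) = 2494 N/mm.
1398 ≤ 2494 → adequate.

f_max ≈ 1400 N/mm; adequate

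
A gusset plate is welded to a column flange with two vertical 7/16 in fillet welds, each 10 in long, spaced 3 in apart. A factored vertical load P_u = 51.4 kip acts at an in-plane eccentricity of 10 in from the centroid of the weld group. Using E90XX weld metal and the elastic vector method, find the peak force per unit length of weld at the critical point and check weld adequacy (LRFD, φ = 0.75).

f_max ≈ 13.6 kip/in; NOT adequate

E90XX → F_EXX = 90 ksi.
Total weld length L_w = 20 in. Treat welds as unit-width lines.
Polar moment about centroid: J = 2[d³/12 + d(b/2)²] = 2[10³/12 + 10×1.5²] = 211.7 in³.
Direct shear f_v = P/L_w = 51.4 / 20 = 2.57 kip/in (vertical).
Torsion M = P·e = 51.4 × 10 = 514 kip·in.
Critical point at (x, y) = (1.5, 5) from centroid. f_tx = M·y/J = 12.14 kip/in; f_ty = M·x/J = 3.643 kip/in.
Resultant f_max = √[f_tx² + (f_v + f_ty)²] = √[12.14² + (2.57 + 3.643)²] = 13.64 kip/in.
Capacity per unit length: φr_n = 0.75 × 0.6 × 90 × (0.707 × 0.4375) = 12.53 kip/in.
13.64 > 12.53 → NOT adequate.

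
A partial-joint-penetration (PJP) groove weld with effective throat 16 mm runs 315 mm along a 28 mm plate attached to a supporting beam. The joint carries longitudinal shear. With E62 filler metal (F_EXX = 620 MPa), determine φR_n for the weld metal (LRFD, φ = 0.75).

φR_n ≈ 1410 kN

Effective throat (given) t_e = 16 mm.
A_we = 16 × 315 = 5040 mm².
F_nw = 0.6 F_EXX = 372 MPa.
φR_n = 0.75 × 372 × 5040 × 10⁻³ = 1406 kN.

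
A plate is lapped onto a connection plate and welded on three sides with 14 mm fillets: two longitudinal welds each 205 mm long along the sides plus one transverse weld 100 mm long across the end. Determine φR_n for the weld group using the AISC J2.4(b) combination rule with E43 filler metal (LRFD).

E43XX → F_EXX = 430 MPa.
t_e = 0.707 × 14 = 9.898 mm.
R_nwl = 0.6 × 430 × 9.898 × 410 × 10⁻³ = 1047 kN (longitudinal, 2 welds).
R_nwt = 0.6 × 430 × 9.898 × 100 × 10⁻³ = 255.4 kN (transverse, base value).
(i) R_nwl + R_nwt = 1302 kN; (ii) 0.85 R_nwl + 1.5 R_nwt = 1273 kN.
R_n = max = 1302 kN [governs: (i)]; φR_n = 976.8 kN.

φR_n ≈ 977 kN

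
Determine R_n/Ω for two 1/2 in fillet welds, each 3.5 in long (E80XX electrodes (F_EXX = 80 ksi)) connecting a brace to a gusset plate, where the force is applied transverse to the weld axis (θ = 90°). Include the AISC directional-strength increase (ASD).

R_n/Ω ≈ 89.1 kip

t_e = 0.707 × 0.5 = 0.3535 in; A_we = 0.3535 × 7 = 2.474 in².
Directional factor: 1.0 + 0.5 sin^1.5(90°) = 1.5.
F_nw = 0.6 × 80 × 1.5 = 72 ksi.
R_n/Ω = (72 × 2.474) / 2.0 = 89.08 kip.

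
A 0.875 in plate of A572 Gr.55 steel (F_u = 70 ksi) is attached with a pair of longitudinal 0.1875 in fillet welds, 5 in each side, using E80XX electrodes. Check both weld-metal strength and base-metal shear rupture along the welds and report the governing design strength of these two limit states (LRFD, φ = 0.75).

E80XX → F_EXX = 80 ksi.
t_e = 0.707 × 0.1875 = 0.1326 in; L = 10 in.
Weld metal: φR_n = 0.75 × 0.6 × 80 × 0.1326 × 10 = 47.72 kips.
Base metal (shear rupture): φR_n = 0.75 × 0.6 × 70 × 0.875 × 10 = 275.6 kips.
Governing: weld metal.

φR_n ≈ 47.7 kips (weld metal governs)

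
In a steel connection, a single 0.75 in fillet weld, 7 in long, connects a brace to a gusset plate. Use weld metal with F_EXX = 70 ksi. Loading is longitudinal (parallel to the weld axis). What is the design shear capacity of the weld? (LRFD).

φR_n ≈ 117 kips

Effective throat t_e = 0.707 × 0.75 = 0.5302 in.
Total length L = 7 in; A_we = 0.5302 × 7 = 3.712 in².
F_nw = 0.6 F_EXX = 0.6 × 70 = 42 ksi.
φR_n = 0.75 × 42 × 3.712 = 116.9 kips.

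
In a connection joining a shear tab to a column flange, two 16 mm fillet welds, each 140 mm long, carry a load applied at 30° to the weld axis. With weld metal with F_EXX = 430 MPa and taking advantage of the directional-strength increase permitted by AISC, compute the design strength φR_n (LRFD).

t_e = 0.707 × 16 = 11.31 mm; A_we = 11.31 × 280 = 3167 mm².
Directional factor: 1.0 + 0.5 sin^1.5(30°) = 1.177.
F_nw = 0.6 × 430 × 1.177 = 303.6 MPa.
φR_n = 0.75 × 303.6 × 3167 × 10⁻³ = 721.2 kN.

φR_n ≈ 721 kN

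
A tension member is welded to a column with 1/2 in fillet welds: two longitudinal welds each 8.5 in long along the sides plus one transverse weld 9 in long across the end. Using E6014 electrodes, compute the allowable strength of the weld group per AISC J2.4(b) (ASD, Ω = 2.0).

R_n/Ω ≈ 178 kip

E60XX → F_EXX = 60 ksi.
t_e = 0.707 × 0.5 = 0.3535 in.
R_nwl = 0.6 × 60 × 0.3535 × 17 = 216.3 kip (longitudinal, 2 welds).
R_nwt = 0.6 × 60 × 0.3535 × 9 = 114.5 kip (transverse, base value).
(i) R_nwl + R_nwt = 330.9 kip; (ii) 0.85 R_nwl + 1.5 R_nwt = 355.7 kip.
R_n = max = 355.7 kip [governs: (ii)]; R_n/Ω = 177.8 kip.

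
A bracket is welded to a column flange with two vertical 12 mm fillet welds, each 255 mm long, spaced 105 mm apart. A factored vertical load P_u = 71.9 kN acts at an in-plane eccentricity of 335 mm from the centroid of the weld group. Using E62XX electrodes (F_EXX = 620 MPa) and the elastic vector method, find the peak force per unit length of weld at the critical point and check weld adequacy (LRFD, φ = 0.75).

f_max ≈ 860 N/mm; adequate

Total weld length L_w = 510 mm. Treat welds as unit-width lines.
Polar moment about centroid: J = 2[d³/12 + d(b/2)²] = 2[255³/12 + 255×52.5²] = 4169000 mm³.
Direct shear f_v = P/L_w = 71.9×10³ / 510 = 141 N/mm (vertical).
Torsion M = P·e = 71.9×10³ × 335 = 24086000 N·mm.
Critical point at (x, y) = (52.5, 127.5) from centroid. f_tx = M·y/J = 736.6 N/mm; f_ty = M·x/J = 303.3 N/mm.
Resultant f_max = √[f_tx² + (f_v + f_ty)²] = √[736.6² + (141 + 303.3)²] = 860.2 N/mm.
Capacity per unit length: φr_n = 0.75 × 0.6 × 620 × (0.707 × 12) = 2367 N/mm.
860.2 ≤ 2367 → adequate.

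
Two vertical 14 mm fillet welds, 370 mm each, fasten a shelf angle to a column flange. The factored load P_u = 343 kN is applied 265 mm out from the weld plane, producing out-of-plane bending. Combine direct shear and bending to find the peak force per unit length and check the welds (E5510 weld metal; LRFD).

E55XX → F_EXX = 550 MPa.
L_w = 2 × 370 = 740 mm; section modulus (unit throat) S = 2 × L²/6 = 45630 mm².
Direct shear f_v = P/L_w = 343×10³/740 = 463.5 N/mm.
Moment M = P × e = 343×10³ × 265 = 90895000 N·mm; bending f_b = M/S = 1992 N/mm.
f_max = √(f_v² + f_b²) = √(463.5² + 1992²) = 2045 N/mm.
φr_n = 0.75 × 0.6 × 550 × (0.707 × 14) = 2450 N/mm → adequate.

f_max ≈ 2050 N/mm; adequate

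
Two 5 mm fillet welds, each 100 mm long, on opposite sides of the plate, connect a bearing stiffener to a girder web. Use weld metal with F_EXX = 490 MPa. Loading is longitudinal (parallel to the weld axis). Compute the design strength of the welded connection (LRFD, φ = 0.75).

Effective throat t_e = 0.707 × 5 = 3.535 mm.
Total length L = 200 mm; A_we = 3.535 × 200 = 707 mm².
F_nw = 0.6 F_EXX = 0.6 × 490 = 294 MPa.
φR_n = 0.75 × 294 × 707 × 10⁻³ = 155.9 kN.

φR_n ≈ 156 kN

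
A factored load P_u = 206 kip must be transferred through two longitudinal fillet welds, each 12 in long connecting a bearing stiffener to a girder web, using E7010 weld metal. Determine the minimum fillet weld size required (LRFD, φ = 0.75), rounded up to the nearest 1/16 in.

w = 7/16 in

E70XX → F_EXX = 70 ksi.
Total weld length L = 24 in.
Required throat t_e = P_u / (φ × 0.6 F_EXX × L) = 206 / (0.75 × 0.6 × 70 × 24) = 0.2725 in.
Required leg w = t_e / 0.707 = 0.3854 in → use 7/16 in.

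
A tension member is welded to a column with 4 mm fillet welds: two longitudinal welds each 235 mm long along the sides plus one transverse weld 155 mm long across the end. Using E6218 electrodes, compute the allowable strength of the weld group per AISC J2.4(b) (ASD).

E62XX → F_EXX = 620 MPa.
t_e = 0.707 × 4 = 2.828 mm.
R_nwl = 0.6 × 620 × 2.828 × 470 × 10⁻³ = 494.4 kN (longitudinal, 2 welds).
R_nwt = 0.6 × 620 × 2.828 × 155 × 10⁻³ = 163.1 kN (transverse, base value).
(i) R_nwl + R_nwt = 657.5 kN; (ii) 0.85 R_nwl + 1.5 R_nwt = 664.9 kN.
R_n = max = 664.9 kN [governs: (ii)]; R_n/Ω = 332.4 kN.

R_n/Ω ≈ 332 kN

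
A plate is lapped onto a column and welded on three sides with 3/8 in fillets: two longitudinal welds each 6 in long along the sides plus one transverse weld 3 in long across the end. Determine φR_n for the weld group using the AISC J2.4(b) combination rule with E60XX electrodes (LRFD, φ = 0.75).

E60XX → F_EXX = 60 ksi.
t_e = 0.707 × 0.375 = 0.2651 in.
R_nwl = 0.6 × 60 × 0.2651 × 12 = 114.5 kip (longitudinal, 2 welds).
R_nwt = 0.6 × 60 × 0.2651 × 3 = 28.63 kip (transverse, base value).
(i) R_nwl + R_nwt = 143.2 kip; (ii) 0.85 R_nwl + 1.5 R_nwt = 140.3 kip.
R_n = max = 143.2 kip [governs: (i)]; φR_n = 107.4 kip.

φR_n ≈ 107 kip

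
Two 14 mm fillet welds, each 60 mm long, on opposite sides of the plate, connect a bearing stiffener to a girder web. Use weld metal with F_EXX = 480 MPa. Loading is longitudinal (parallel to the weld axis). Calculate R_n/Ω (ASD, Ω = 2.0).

Effective throat t_e = 0.707 × 14 = 9.898 mm.
Total length L = 120 mm; A_we = 9.898 × 120 = 1188 mm².
F_nw = 0.6 F_EXX = 0.6 × 480 = 288 MPa.
R_n = 288 × 1188 × 10⁻³ = 342.1 kN; R_n/Ω = 342.1/2.0 = 171 kN.

R_n/Ω ≈ 171 kN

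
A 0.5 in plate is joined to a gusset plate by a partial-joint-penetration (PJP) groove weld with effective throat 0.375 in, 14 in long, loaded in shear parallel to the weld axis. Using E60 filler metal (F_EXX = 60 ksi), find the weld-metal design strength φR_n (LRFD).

Effective throat (given) t_e = 0.375 in.
A_we = 0.375 × 14 = 5.25 in².
F_nw = 0.6 F_EXX = 36 ksi.
φR_n = 0.75 × 36 × 5.25 = 141.8 kip.

φR_n ≈ 142 kip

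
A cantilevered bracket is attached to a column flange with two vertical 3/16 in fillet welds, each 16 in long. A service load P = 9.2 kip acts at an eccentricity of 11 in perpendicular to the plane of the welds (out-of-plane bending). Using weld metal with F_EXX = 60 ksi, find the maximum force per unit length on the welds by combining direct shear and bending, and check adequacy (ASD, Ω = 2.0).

L_w = 2 × 16 = 32 in; section modulus (unit throat) S = 2 × L²/6 = 85.33 in².
Direct shear f_v = P/L_w = 9.2/32 = 0.2875 kip/in.
Moment M = P × e = 9.2 × 11 = 101.2 kip·in; bending f_b = M/S = 1.186 kip/in.
f_max = √(f_v² + f_b²) = √(0.2875² + 1.186²) = 1.22 kip/in.
r_n/Ω = (1/2.0) × 0.6 × 60 × (0.707 × 0.1875) = 2.386 kip/in → adequate.

f_max ≈ 1.22 kip/in; adequate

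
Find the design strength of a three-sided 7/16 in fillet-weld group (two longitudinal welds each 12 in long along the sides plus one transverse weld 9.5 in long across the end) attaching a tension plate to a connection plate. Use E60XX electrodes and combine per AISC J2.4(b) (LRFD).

E60XX → F_EXX = 60 ksi.
t_e = 0.707 × 0.4375 = 0.3093 in.
R_nwl = 0.6 × 60 × 0.3093 × 24 = 267.2 kips (longitudinal, 2 welds).
R_nwt = 0.6 × 60 × 0.3093 × 9.5 = 105.8 kips (transverse, base value).
(i) R_nwl + R_nwt = 373 kips; (ii) 0.85 R_nwl + 1.5 R_nwt = 385.8 kips.
R_n = max = 385.8 kips [governs: (ii)]; φR_n = 289.4 kips.

φR_n ≈ 289 kips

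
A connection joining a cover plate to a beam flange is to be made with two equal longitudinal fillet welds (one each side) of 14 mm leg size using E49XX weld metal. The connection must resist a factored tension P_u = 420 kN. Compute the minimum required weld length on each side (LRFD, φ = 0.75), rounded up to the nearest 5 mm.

L = 100 mm on each side

E49XX → F_EXX = 490 MPa.
Throat t_e = 0.707 × 14 = 9.898 mm.
φr_n = 0.75 × 0.6 × 490 × 9.898 × 10⁻³ = 2.183 kN/mm.
L_req = P_u / φr_n = 420 / 2.183 = 192.4 mm total.
Per side: 192.4 / 2 = 96.22 mm.
Round up → use L = 100 mm on each side.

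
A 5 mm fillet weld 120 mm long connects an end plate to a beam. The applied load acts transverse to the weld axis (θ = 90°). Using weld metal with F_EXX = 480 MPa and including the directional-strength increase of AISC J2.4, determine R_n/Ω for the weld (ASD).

R_n/Ω ≈ 91.6 kN

t_e = 0.707 × 5 = 3.535 mm; A_we = 3.535 × 120 = 424.2 mm².
Directional factor: 1.0 + 0.5 sin^1.5(90°) = 1.5.
F_nw = 0.6 × 480 × 1.5 = 432 MPa.
R_n/Ω = (432 × 424.2) / 2.0 × 10⁻³ = 91.63 kN.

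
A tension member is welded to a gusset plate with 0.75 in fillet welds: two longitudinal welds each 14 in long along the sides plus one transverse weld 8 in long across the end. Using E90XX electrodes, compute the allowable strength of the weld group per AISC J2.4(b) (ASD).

E90XX → F_EXX = 90 ksi.
t_e = 0.707 × 0.75 = 0.5302 in.
R_nwl = 0.6 × 90 × 0.5302 × 28 = 801.7 kip (longitudinal, 2 welds).
R_nwt = 0.6 × 90 × 0.5302 × 8 = 229.1 kip (transverse, base value).
(i) R_nwl + R_nwt = 1031 kip; (ii) 0.85 R_nwl + 1.5 R_nwt = 1025 kip.
R_n = max = 1031 kip [governs: (i)]; R_n/Ω = 515.4 kip.

R_n/Ω ≈ 515 kip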